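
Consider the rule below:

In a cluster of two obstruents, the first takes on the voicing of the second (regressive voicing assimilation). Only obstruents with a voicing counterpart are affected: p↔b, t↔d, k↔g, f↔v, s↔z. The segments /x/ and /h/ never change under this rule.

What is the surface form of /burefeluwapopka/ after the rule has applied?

No segment of /burefeluwapopka/ meets the structural description of the rule, so the form surfaces unchanged.

burefeluwapopka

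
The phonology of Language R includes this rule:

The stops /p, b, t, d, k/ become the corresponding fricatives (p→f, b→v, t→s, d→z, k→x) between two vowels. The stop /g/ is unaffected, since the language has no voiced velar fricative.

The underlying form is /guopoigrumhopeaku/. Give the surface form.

/p/ is a stop between vowels /o/ and /o/, so it spirantizes to the fricative [f].
/p/ is a stop between vowels /o/ and /e/, so it spirantizes to the fricative [f].
/k/ is a stop between vowels /a/ and /u/, so it spirantizes to the fricative [x].
Surface form: [guofoigrumhofeaxu].

guofoigrumhofeaxu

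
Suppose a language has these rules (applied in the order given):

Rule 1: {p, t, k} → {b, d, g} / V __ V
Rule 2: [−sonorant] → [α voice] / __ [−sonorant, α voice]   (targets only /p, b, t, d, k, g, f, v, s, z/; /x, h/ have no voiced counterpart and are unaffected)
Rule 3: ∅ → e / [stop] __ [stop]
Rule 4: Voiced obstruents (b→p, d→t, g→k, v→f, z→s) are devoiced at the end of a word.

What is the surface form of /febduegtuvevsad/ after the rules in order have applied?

Rule 1 (intervocalic voicing): no segment meets the environment; /febduegtuvevsad/ is unchanged.
Rule 2 (regressive voicing assimilation): /g/ precedes the voiceless obstruent /t/, so it devoices to [k] by assimilation. /v/ precedes the voiceless obstruent /s/, so it devoices to [f] by assimilation. /febduegtuvevsad/ → febduektuvefsad.
Rule 3 (stop-cluster e-epenthesis): /b/ and /d/ form a stop–stop cluster, so [e] is inserted between them. /k/ and /t/ form a stop–stop cluster, so [e] is inserted between them. /febduektuvefsad/ → febedueketuvefsad.
Rule 4 (final devoicing): /d/ is a voiced obstruent in word-final position, so it devoices to [t]. /febedueketuvefsad/ → febedueketuvefsat.

febedueketuvefsat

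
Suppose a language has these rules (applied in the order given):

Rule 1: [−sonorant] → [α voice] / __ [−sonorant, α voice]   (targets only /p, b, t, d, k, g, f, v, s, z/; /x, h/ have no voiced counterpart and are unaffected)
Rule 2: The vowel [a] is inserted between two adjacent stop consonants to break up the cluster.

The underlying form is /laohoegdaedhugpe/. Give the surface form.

laohoegadaethukape

Rule 1 (regressive voicing assimilation): /d/ precedes the voiceless obstruent /h/, so it devoices to [t] by assimilation. /g/ precedes the voiceless obstruent /p/, so it devoices to [k] by assimilation. /laohoegdaedhugpe/ → laohoegdaethukpe.
Rule 2 (stop-cluster a-epenthesis): /g/ and /d/ form a stop–stop cluster, so [a] is inserted between them. /k/ and /p/ form a stop–stop cluster, so [a] is inserted between them. /laohoegdaethukpe/ → laohoegadaethukape.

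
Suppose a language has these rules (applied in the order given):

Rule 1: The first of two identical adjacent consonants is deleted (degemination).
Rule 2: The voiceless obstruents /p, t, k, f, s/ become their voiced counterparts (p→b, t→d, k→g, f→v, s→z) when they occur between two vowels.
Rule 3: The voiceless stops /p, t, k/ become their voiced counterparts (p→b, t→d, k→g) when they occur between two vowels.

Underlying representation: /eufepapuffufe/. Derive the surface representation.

euvebabuvuve

Rule 1 (degemination): /ff/ is a geminate; the first /f/ deletes. /eufepapuffufe/ → eufepapufufe.
Rule 2 (intervocalic voicing): /f/ is a voiceless obstruent between vowels /u/ and /e/, so it voices to [v]. /p/ is a voiceless obstruent between vowels /e/ and /a/, so it voices to [b]. /p/ is a voiceless obstruent between vowels /a/ and /u/, so it voices to [b]. /f/ is a voiceless obstruent between vowels /u/ and /u/, so it voices to [v]. /f/ is a voiceless obstruent between vowels /u/ and /e/, so it voices to [v]. /eufepapufufe/ → euvebabuvuve.
Rule 3 (intervocalic voicing): no segment meets the environment; /euvebabuvuve/ is unchanged.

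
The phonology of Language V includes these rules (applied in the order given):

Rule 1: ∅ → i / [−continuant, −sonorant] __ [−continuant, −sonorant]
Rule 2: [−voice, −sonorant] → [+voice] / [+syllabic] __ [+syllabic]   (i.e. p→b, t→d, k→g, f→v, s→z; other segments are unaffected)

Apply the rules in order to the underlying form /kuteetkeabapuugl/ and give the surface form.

Rule 1 (stop-cluster i-epenthesis): /t/ and /k/ form a stop–stop cluster, so [i] is inserted between them. /kuteetkeabapuugl/ → kuteetikeabapuugl.
Rule 2 (intervocalic voicing): /t/ is a voiceless obstruent between vowels /u/ and /e/, so it voices to [d]. /t/ is a voiceless obstruent between vowels /e/ and /i/, so it voices to [d]. /k/ is a voiceless obstruent between vowels /i/ and /e/, so it voices to [g]. /p/ is a voiceless obstruent between vowels /a/ and /u/, so it voices to [b]. /kuteetikeabapuugl/ → kudeedigeababuugl.

kudeedigeababuugl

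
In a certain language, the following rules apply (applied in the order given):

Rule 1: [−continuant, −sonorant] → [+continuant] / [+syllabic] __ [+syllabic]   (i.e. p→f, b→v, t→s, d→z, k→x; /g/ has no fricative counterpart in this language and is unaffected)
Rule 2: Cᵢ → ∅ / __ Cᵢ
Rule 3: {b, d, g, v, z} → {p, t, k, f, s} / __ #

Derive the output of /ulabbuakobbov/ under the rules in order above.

ulabuaxobof

Rule 1 (intervocalic spirantization): /k/ is a stop between vowels /a/ and /o/, so it spirantizes to the fricative [x]. /ulabbuakobbov/ → ulabbuaxobbov.
Rule 2 (degemination): /bb/ is a geminate; the first /b/ deletes. /bb/ is a geminate; the first /b/ deletes. /ulabbuaxobbov/ → ulabuaxobov.
Rule 3 (final devoicing): /v/ is a voiced obstruent in word-final position, so it devoices to [f]. /ulabuaxobov/ → ulabuaxobof.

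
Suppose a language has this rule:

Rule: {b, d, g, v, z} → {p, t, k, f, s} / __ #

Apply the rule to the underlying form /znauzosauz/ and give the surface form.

/z/ is a voiced obstruent in word-final position, so it devoices to [s].
The other instances of /z/ do not occur in the required environment and remain unchanged.
Surface form: [znauzosaus].

znauzosaus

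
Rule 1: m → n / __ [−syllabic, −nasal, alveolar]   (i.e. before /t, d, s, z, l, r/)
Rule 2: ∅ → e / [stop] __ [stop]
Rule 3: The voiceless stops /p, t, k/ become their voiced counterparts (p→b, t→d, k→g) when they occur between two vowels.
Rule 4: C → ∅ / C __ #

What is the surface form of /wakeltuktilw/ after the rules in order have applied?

Rule 1 (nasal place assimilation): no segment meets the environment; /wakeltuktilw/ is unchanged.
Rule 2 (stop-cluster e-epenthesis): /k/ and /t/ form a stop–stop cluster, so [e] is inserted between them. /wakeltuktilw/ → wakeltuketilw.
Rule 3 (intervocalic voicing): /k/ is a voiceless stop between vowels /a/ and /e/, so it voices to [g]. /k/ is a voiceless stop between vowels /u/ and /e/, so it voices to [g]. /t/ is a voiceless stop between vowels /e/ and /i/, so it voices to [d]. /wakeltuketilw/ → wageltugedilw.
Rule 4 (final cluster simplification): /w/ is the second consonant of a word-final cluster /lw/, so it deletes. /wageltugedilw/ → wageltugedil.

wageltugedil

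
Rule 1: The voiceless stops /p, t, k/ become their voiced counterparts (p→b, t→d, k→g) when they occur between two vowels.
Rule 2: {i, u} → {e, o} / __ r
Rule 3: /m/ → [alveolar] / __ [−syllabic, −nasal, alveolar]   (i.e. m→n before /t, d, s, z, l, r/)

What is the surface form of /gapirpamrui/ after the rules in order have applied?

gaberpanrui

Rule 1 (intervocalic voicing): /p/ is a voiceless stop between vowels /a/ and /i/, so it voices to [b]. /gapirpamrui/ → gabirpamrui.
Rule 2 (pre-rhotic lowering): /i/ is a high vowel immediately before /r/, so it lowers to [e]. /gabirpamrui/ → gaberpamrui.
Rule 3 (nasal place assimilation): /m/ precedes the alveolar consonant /r/, so it assimilates in place to [n]. /gaberpamrui/ → gaberpanrui.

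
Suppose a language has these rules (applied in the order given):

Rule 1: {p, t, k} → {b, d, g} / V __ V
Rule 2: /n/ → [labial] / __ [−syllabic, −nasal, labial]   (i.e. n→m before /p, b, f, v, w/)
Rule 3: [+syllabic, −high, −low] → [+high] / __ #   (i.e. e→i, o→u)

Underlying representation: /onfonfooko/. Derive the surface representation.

omfomfoogu

Rule 1 (intervocalic voicing): /k/ is a voiceless stop between vowels /o/ and /o/, so it voices to [g]. /onfonfooko/ → onfonfoogo.
Rule 2 (nasal place assimilation): /n/ precedes the labial consonant /f/, so it assimilates in place to [m]. /n/ precedes the labial consonant /f/, so it assimilates in place to [m]. /onfonfoogo/ → omfomfoogo.
Rule 3 (final vowel raising): /o/ is a mid vowel in word-final position, so it raises to [u]. /omfomfoogo/ → omfomfoogu.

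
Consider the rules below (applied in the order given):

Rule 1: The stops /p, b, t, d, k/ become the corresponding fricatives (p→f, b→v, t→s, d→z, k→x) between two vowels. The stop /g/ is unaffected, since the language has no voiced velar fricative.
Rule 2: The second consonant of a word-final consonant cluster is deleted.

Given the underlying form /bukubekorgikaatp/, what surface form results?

Rule 1 (intervocalic spirantization): /k/ is a stop between vowels /u/ and /u/, so it spirantizes to the fricative [x]. /b/ is a stop between vowels /u/ and /e/, so it spirantizes to the fricative [v]. /k/ is a stop between vowels /e/ and /o/, so it spirantizes to the fricative [x]. /k/ is a stop between vowels /i/ and /a/, so it spirantizes to the fricative [x]. /bukubekorgikaatp/ → buxuvexorgixaatp.
Rule 2 (final cluster simplification): /p/ is the second consonant of a word-final cluster /tp/, so it deletes. /buxuvexorgixaatp/ → buxuvexorgixaat.

buxuvexorgixaat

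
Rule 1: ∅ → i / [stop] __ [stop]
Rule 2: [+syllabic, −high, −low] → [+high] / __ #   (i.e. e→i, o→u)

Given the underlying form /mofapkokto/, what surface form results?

Rule 1 (stop-cluster i-epenthesis): /p/ and /k/ form a stop–stop cluster, so [i] is inserted between them. /k/ and /t/ form a stop–stop cluster, so [i] is inserted between them. /mofapkokto/ → mofapikokito.
Rule 2 (final vowel raising): /o/ is a mid vowel in word-final position, so it raises to [u]. /mofapikokito/ → mofapikokitu.

mofapikokitu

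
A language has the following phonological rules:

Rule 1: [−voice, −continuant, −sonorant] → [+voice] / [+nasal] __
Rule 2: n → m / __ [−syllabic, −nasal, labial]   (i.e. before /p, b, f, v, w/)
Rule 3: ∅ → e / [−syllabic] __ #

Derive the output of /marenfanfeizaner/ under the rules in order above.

Rule 1 (post-nasal voicing): no segment meets the environment; /marenfanfeizaner/ is unchanged.
Rule 2 (nasal place assimilation): /n/ precedes the labial consonant /f/, so it assimilates in place to [m]. /n/ precedes the labial consonant /f/, so it assimilates in place to [m]. /marenfanfeizaner/ → maremfamfeizaner.
Rule 3 (final e-epenthesis): the form ends in the consonant /r/, so [e] is inserted word-finally. /maremfamfeizaner/ → maremfamfeizanere.

maremfamfeizanere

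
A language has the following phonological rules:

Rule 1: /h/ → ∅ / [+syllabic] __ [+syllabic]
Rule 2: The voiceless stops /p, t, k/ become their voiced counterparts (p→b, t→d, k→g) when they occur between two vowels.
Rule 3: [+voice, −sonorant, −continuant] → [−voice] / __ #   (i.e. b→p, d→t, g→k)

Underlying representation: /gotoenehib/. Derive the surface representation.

Rule 1 (intervocalic h-deletion): /h/ occurs between vowels /e/ and /i/, so it deletes. /gotoenehib/ → gotoeneib.
Rule 2 (intervocalic voicing): /t/ is a voiceless stop between vowels /o/ and /o/, so it voices to [d]. /gotoeneib/ → godoeneib.
Rule 3 (final devoicing): /b/ is a voiced stop in word-final position, so it devoices to [p]. /godoeneib/ → godoeneip.

godoeneip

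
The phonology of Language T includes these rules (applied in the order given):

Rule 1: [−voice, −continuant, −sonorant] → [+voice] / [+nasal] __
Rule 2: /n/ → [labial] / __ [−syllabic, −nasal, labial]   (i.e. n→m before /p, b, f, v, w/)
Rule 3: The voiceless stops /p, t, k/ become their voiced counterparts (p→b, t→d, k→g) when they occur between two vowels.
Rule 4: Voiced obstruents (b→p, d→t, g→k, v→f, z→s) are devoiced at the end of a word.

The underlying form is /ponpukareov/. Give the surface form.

Rule 1 (post-nasal voicing): /p/ is a voiceless stop immediately after the nasal /n/, so it voices to [b]. /ponpukareov/ → ponbukareov.
Rule 2 (nasal place assimilation): /n/ precedes the labial consonant /b/, so it assimilates in place to [m]. /ponbukareov/ → pombukareov.
Rule 3 (intervocalic voicing): /k/ is a voiceless stop between vowels /u/ and /a/, so it voices to [g]. /pombukareov/ → pombugareov.
Rule 4 (final devoicing): /v/ is a voiced obstruent in word-final position, so it devoices to [f]. /pombugareov/ → pombugareof.

pombugareof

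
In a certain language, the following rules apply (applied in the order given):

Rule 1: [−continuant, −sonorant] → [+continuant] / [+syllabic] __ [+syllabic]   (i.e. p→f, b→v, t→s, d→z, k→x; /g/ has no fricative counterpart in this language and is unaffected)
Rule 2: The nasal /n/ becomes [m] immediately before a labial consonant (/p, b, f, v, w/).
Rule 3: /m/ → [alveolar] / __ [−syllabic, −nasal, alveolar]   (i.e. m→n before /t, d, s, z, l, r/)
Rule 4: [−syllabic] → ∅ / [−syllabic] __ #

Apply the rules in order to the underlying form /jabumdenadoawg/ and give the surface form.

javundenazoaw

Rule 1 (intervocalic spirantization): /b/ is a stop between vowels /a/ and /u/, so it spirantizes to the fricative [v]. /d/ is a stop between vowels /a/ and /o/, so it spirantizes to the fricative [z]. /jabumdenadoawg/ → javumdenazoawg.
Rule 2 (nasal place assimilation): no segment meets the environment; /javumdenazoawg/ is unchanged.
Rule 3 (nasal place assimilation): /m/ precedes the alveolar consonant /d/, so it assimilates in place to [n]. /javumdenazoawg/ → javundenazoawg.
Rule 4 (final cluster simplification): /g/ is the second consonant of a word-final cluster /wg/, so it deletes. /javundenazoawg/ → javundenazoaw.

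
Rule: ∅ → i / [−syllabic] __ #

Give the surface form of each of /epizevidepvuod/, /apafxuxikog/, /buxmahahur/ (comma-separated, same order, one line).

/epizevidepvuod/: the form ends in the consonant /d/, so [i] is inserted word-finally. → [epizevidepvuodi].
/apafxuxikog/: the form ends in the consonant /g/, so [i] is inserted word-finally. → [apafxuxikogi].
/buxmahahur/: the form ends in the consonant /r/, so [i] is inserted word-finally. → [buxmahahuri].

epizevidepvuodi, apafxuxikogi, buxmahahuri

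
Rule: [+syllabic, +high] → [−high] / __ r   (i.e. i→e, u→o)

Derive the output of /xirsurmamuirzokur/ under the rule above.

Scanning /xirsurmamuirzokur/: /i/ is a high vowel immediately before /r/, so it lowers to [e]; /u/ is a high vowel immediately before /r/, so it lowers to [o]; /u/ at position 10 is not in the conditioning environment; /i/ is a high vowel immediately before /r/, so it lowers to [e]; /u/ is a high vowel immediately before /r/, so it lowers to [o].
Result: [xersormamuerzokor].

xersormamuerzokor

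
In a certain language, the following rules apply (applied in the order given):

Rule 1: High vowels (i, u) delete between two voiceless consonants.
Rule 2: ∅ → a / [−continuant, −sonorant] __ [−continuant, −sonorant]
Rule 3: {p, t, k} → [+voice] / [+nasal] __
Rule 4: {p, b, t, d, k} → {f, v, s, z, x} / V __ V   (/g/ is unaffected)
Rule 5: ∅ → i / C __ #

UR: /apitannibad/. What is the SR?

Rule 1 (high vowel syncope): /i/ is a high vowel flanked by voiceless consonants /p/ and /t/, so it deletes. /apitannibad/ → aptannibad.
Rule 2 (stop-cluster a-epenthesis): /p/ and /t/ form a stop–stop cluster, so [a] is inserted between them. /aptannibad/ → apatannibad.
Rule 3 (post-nasal voicing): no segment meets the environment; /apatannibad/ is unchanged.
Rule 4 (intervocalic spirantization): /p/ is a stop between vowels /a/ and /a/, so it spirantizes to the fricative [f]. /t/ is a stop between vowels /a/ and /a/, so it spirantizes to the fricative [s]. /b/ is a stop between vowels /i/ and /a/, so it spirantizes to the fricative [v]. /apatannibad/ → afasannivad.
Rule 5 (final i-epenthesis): the form ends in the consonant /d/, so [i] is inserted word-finally. /afasannivad/ → afasannivadi.

afasannivadi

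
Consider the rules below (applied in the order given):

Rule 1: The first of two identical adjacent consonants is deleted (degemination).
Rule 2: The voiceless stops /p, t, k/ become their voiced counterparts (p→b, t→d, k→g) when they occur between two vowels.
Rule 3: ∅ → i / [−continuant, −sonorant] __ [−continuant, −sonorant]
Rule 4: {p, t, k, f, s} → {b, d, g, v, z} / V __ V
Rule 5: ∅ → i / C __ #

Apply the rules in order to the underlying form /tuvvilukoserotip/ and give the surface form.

tuvilugozerodipi

Rule 1 (degemination): /vv/ is a geminate; the first /v/ deletes. /tuvvilukoserotip/ → tuvilukoserotip.
Rule 2 (intervocalic voicing): /k/ is a voiceless stop between vowels /u/ and /o/, so it voices to [g]. /t/ is a voiceless stop between vowels /o/ and /i/, so it voices to [d]. /tuvilukoserotip/ → tuvilugoserodip.
Rule 3 (stop-cluster i-epenthesis): no segment meets the environment; /tuvilugoserodip/ is unchanged.
Rule 4 (intervocalic voicing): /s/ is a voiceless obstruent between vowels /o/ and /e/, so it voices to [z]. /tuvilugoserodip/ → tuvilugozerodip.
Rule 5 (final i-epenthesis): the form ends in the consonant /p/, so [i] is inserted word-finally. /tuvilugozerodip/ → tuvilugozerodipi.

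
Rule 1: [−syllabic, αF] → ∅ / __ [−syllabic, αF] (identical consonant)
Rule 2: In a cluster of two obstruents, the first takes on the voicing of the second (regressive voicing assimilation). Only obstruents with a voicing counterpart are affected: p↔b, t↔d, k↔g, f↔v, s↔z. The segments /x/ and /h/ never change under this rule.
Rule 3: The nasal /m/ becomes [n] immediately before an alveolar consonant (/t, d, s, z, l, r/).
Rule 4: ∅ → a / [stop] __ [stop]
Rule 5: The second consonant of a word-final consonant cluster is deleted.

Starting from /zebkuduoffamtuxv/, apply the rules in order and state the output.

Rule 1 (degemination): /ff/ is a geminate; the first /f/ deletes. /zebkuduoffamtuxv/ → zebkuduofamtuxv.
Rule 2 (regressive voicing assimilation): /b/ precedes the voiceless obstruent /k/, so it devoices to [p] by assimilation. /zebkuduofamtuxv/ → zepkuduofamtuxv.
Rule 3 (nasal place assimilation): /m/ precedes the alveolar consonant /t/, so it assimilates in place to [n]. /zepkuduofamtuxv/ → zepkuduofantuxv.
Rule 4 (stop-cluster a-epenthesis): /p/ and /k/ form a stop–stop cluster, so [a] is inserted between them. /zepkuduofantuxv/ → zepakuduofantuxv.
Rule 5 (final cluster simplification): /v/ is the second consonant of a word-final cluster /xv/, so it deletes. /zepakuduofantuxv/ → zepakuduofantux.

zepakuduofantux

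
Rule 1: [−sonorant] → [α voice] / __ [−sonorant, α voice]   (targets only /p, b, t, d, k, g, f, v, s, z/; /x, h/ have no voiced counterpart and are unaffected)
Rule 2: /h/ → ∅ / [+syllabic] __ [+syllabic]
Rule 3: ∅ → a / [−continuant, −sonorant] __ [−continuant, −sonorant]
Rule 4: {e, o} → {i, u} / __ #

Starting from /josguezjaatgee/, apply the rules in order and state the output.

jozguezjaadagei

Rule 1 (regressive voicing assimilation): /s/ precedes the voiced obstruent /g/, so it voices to [z] by assimilation. /t/ precedes the voiced obstruent /g/, so it voices to [d] by assimilation. /josguezjaatgee/ → jozguezjaadgee.
Rule 2 (intervocalic h-deletion): no segment meets the environment; /jozguezjaadgee/ is unchanged.
Rule 3 (stop-cluster a-epenthesis): /d/ and /g/ form a stop–stop cluster, so [a] is inserted between them. /jozguezjaadgee/ → jozguezjaadagee.
Rule 4 (final vowel raising): /e/ is a mid vowel in word-final position, so it raises to [i]. /jozguezjaadagee/ → jozguezjaadagei.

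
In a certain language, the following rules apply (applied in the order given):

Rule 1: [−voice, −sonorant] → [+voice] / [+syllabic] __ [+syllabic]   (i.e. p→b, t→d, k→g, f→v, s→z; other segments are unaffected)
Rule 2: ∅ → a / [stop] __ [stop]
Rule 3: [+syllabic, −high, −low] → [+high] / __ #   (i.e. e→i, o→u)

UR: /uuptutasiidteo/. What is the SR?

uupatudaziidateu

Rule 1 (intervocalic voicing): /t/ is a voiceless obstruent between vowels /u/ and /a/, so it voices to [d]. /s/ is a voiceless obstruent between vowels /a/ and /i/, so it voices to [z]. /uuptutasiidteo/ → uuptudaziidteo.
Rule 2 (stop-cluster a-epenthesis): /p/ and /t/ form a stop–stop cluster, so [a] is inserted between them. /d/ and /t/ form a stop–stop cluster, so [a] is inserted between them. /uuptudaziidteo/ → uupatudaziidateo.
Rule 3 (final vowel raising): /o/ is a mid vowel in word-final position, so it raises to [u]. /uupatudaziidateo/ → uupatudaziidateu.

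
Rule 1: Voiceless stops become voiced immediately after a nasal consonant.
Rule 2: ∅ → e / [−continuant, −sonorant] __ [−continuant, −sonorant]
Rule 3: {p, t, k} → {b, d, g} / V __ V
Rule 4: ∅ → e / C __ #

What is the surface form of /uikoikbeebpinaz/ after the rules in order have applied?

uigoigebeebebinaze

Rule 1 (post-nasal voicing): no segment meets the environment; /uikoikbeebpinaz/ is unchanged.
Rule 2 (stop-cluster e-epenthesis): /k/ and /b/ form a stop–stop cluster, so [e] is inserted between them. /b/ and /p/ form a stop–stop cluster, so [e] is inserted between them. /uikoikbeebpinaz/ → uikoikebeebepinaz.
Rule 3 (intervocalic voicing): /k/ is a voiceless stop between vowels /i/ and /o/, so it voices to [g]. /k/ is a voiceless stop between vowels /i/ and /e/, so it voices to [g]. /p/ is a voiceless stop between vowels /e/ and /i/, so it voices to [b]. /uikoikebeebepinaz/ → uigoigebeebebinaz.
Rule 4 (final e-epenthesis): the form ends in the consonant /z/, so [e] is inserted word-finally. /uigoigebeebebinaz/ → uigoigebeebebinaze.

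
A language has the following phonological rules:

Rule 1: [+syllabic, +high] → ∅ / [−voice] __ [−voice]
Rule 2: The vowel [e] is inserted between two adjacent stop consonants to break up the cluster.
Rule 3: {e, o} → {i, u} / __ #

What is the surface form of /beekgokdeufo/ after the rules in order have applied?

beekegokedeufu

Rule 1 (high vowel syncope): no segment meets the environment; /beekgokdeufo/ is unchanged.
Rule 2 (stop-cluster e-epenthesis): /k/ and /g/ form a stop–stop cluster, so [e] is inserted between them. /k/ and /d/ form a stop–stop cluster, so [e] is inserted between them. /beekgokdeufo/ → beekegokedeufo.
Rule 3 (final vowel raising): /o/ is a mid vowel in word-final position, so it raises to [u]. /beekegokedeufo/ → beekegokedeufu.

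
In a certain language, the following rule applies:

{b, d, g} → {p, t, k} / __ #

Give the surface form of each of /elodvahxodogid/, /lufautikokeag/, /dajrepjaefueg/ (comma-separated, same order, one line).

elodvahxodogit, lufautikokeak, dajrepjaefuek

/elodvahxodogid/: /d/ is a voiced stop in word-final position, so it devoices to [t]. → [elodvahxodogit].
/lufautikokeag/: /g/ is a voiced stop in word-final position, so it devoices to [k]. → [lufautikokeak].
/dajrepjaefueg/: /g/ is a voiced stop in word-final position, so it devoices to [k]. → [dajrepjaefuek].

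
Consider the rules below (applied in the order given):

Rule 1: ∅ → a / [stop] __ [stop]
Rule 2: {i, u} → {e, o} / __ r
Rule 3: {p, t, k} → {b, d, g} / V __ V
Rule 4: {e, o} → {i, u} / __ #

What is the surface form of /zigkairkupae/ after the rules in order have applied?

Rule 1 (stop-cluster a-epenthesis): /g/ and /k/ form a stop–stop cluster, so [a] is inserted between them. /zigkairkupae/ → zigakairkupae.
Rule 2 (pre-rhotic lowering): /i/ is a high vowel immediately before /r/, so it lowers to [e]. /zigakairkupae/ → zigakaerkupae.
Rule 3 (intervocalic voicing): /k/ is a voiceless stop between vowels /a/ and /a/, so it voices to [g]. /p/ is a voiceless stop between vowels /u/ and /a/, so it voices to [b]. /zigakaerkupae/ → zigagaerkubae.
Rule 4 (final vowel raising): /e/ is a mid vowel in word-final position, so it raises to [i]. /zigagaerkubae/ → zigagaerkubai.

zigagaerkubai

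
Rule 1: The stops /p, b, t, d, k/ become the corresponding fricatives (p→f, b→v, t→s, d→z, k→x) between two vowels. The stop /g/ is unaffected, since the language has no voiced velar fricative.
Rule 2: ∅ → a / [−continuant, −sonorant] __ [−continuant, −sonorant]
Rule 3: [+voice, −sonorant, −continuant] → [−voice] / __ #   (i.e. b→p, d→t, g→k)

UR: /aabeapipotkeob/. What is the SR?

aaveafifotakeop

Rule 1 (intervocalic spirantization): /b/ is a stop between vowels /a/ and /e/, so it spirantizes to the fricative [v]. /p/ is a stop between vowels /a/ and /i/, so it spirantizes to the fricative [f]. /p/ is a stop between vowels /i/ and /o/, so it spirantizes to the fricative [f]. /aabeapipotkeob/ → aaveafifotkeob.
Rule 2 (stop-cluster a-epenthesis): /t/ and /k/ form a stop–stop cluster, so [a] is inserted between them. /aaveafifotkeob/ → aaveafifotakeob.
Rule 3 (final devoicing): /b/ is a voiced stop in word-final position, so it devoices to [p]. /aaveafifotakeob/ → aaveafifotakeop.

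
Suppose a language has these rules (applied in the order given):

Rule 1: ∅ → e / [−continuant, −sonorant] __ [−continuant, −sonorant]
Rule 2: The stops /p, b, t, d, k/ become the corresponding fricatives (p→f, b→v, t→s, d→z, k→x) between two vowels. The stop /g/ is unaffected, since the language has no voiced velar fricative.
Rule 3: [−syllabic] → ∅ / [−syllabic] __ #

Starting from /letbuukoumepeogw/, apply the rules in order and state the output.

lesevuuxoumefeog

Rule 1 (stop-cluster e-epenthesis): /t/ and /b/ form a stop–stop cluster, so [e] is inserted between them. /letbuukoumepeogw/ → letebuukoumepeogw.
Rule 2 (intervocalic spirantization): /t/ is a stop between vowels /e/ and /e/, so it spirantizes to the fricative [s]. /b/ is a stop between vowels /e/ and /u/, so it spirantizes to the fricative [v]. /k/ is a stop between vowels /u/ and /o/, so it spirantizes to the fricative [x]. /p/ is a stop between vowels /e/ and /e/, so it spirantizes to the fricative [f]. /letebuukoumepeogw/ → lesevuuxoumefeogw.
Rule 3 (final cluster simplification): /w/ is the second consonant of a word-final cluster /gw/, so it deletes. /lesevuuxoumefeogw/ → lesevuuxoumefeog.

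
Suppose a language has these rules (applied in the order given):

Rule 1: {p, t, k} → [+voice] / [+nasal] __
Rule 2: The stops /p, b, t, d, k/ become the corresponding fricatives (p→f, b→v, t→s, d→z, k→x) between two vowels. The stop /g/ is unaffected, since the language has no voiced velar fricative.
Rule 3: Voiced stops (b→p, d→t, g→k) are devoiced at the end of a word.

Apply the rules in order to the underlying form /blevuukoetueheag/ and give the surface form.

Rule 1 (post-nasal voicing): no segment meets the environment; /blevuukoetueheag/ is unchanged.
Rule 2 (intervocalic spirantization): /k/ is a stop between vowels /u/ and /o/, so it spirantizes to the fricative [x]. /t/ is a stop between vowels /e/ and /u/, so it spirantizes to the fricative [s]. /blevuukoetueheag/ → blevuuxoesueheag.
Rule 3 (final devoicing): /g/ is a voiced stop in word-final position, so it devoices to [k]. /blevuuxoesueheag/ → blevuuxoesueheak.

blevuuxoesueheak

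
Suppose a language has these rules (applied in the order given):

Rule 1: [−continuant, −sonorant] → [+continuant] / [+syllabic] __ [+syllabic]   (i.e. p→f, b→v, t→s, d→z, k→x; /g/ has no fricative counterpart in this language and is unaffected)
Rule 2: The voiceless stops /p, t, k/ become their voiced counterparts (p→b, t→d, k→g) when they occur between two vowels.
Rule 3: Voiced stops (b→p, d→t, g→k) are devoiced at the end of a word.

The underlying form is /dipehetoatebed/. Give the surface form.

Rule 1 (intervocalic spirantization): /p/ is a stop between vowels /i/ and /e/, so it spirantizes to the fricative [f]. /t/ is a stop between vowels /e/ and /o/, so it spirantizes to the fricative [s]. /t/ is a stop between vowels /a/ and /e/, so it spirantizes to the fricative [s]. /b/ is a stop between vowels /e/ and /e/, so it spirantizes to the fricative [v]. /dipehetoatebed/ → difehesoaseved.
Rule 2 (intervocalic voicing): no segment meets the environment; /difehesoaseved/ is unchanged.
Rule 3 (final devoicing): /d/ is a voiced stop in word-final position, so it devoices to [t]. /difehesoaseved/ → difehesoasevet.

difehesoasevet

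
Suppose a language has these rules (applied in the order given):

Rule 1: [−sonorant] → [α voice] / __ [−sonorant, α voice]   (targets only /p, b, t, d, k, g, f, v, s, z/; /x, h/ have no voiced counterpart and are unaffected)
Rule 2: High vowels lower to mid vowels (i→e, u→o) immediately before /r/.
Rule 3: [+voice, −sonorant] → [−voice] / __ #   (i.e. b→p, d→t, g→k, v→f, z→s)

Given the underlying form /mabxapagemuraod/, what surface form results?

mapxapagemoraot

Rule 1 (regressive voicing assimilation): /b/ precedes the voiceless obstruent /x/, so it devoices to [p] by assimilation. /mabxapagemuraod/ → mapxapagemuraod.
Rule 2 (pre-rhotic lowering): /u/ is a high vowel immediately before /r/, so it lowers to [o]. /mapxapagemuraod/ → mapxapagemoraod.
Rule 3 (final devoicing): /d/ is a voiced obstruent in word-final position, so it devoices to [t]. /mapxapagemoraod/ → mapxapagemoraot.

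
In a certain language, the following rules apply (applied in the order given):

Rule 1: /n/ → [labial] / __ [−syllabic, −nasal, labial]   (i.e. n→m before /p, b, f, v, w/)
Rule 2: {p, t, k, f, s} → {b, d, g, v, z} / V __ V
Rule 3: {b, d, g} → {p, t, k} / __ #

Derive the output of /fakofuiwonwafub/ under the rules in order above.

Rule 1 (nasal place assimilation): /n/ precedes the labial consonant /w/, so it assimilates in place to [m]. /fakofuiwonwafub/ → fakofuiwomwafub.
Rule 2 (intervocalic voicing): /k/ is a voiceless obstruent between vowels /a/ and /o/, so it voices to [g]. /f/ is a voiceless obstruent between vowels /o/ and /u/, so it voices to [v]. /f/ is a voiceless obstruent between vowels /a/ and /u/, so it voices to [v]. /fakofuiwomwafub/ → fagovuiwomwavub.
Rule 3 (final devoicing): /b/ is a voiced stop in word-final position, so it devoices to [p]. /fagovuiwomwavub/ → fagovuiwomwavup.

fagovuiwomwavup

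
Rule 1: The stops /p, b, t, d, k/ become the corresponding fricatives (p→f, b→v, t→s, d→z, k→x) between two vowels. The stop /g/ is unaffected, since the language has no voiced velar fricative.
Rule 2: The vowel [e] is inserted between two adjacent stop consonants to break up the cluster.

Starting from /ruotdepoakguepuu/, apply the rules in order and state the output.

ruotedefoakeguefuu

Rule 1 (intervocalic spirantization): /p/ is a stop between vowels /e/ and /o/, so it spirantizes to the fricative [f]. /p/ is a stop between vowels /e/ and /u/, so it spirantizes to the fricative [f]. /ruotdepoakguepuu/ → ruotdefoakguefuu.
Rule 2 (stop-cluster e-epenthesis): /t/ and /d/ form a stop–stop cluster, so [e] is inserted between them. /k/ and /g/ form a stop–stop cluster, so [e] is inserted between them. /ruotdefoakguefuu/ → ruotedefoakeguefuu.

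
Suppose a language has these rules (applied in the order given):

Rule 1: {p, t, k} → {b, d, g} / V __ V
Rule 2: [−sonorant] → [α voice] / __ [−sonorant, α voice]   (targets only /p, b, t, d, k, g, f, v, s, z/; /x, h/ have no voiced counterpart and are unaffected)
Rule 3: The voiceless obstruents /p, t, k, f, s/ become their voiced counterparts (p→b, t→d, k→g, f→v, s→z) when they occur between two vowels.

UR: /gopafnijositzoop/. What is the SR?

Rule 1 (intervocalic voicing): /p/ is a voiceless stop between vowels /o/ and /a/, so it voices to [b]. /gopafnijositzoop/ → gobafnijositzoop.
Rule 2 (regressive voicing assimilation): /t/ precedes the voiced obstruent /z/, so it voices to [d] by assimilation. /gobafnijositzoop/ → gobafnijosidzoop.
Rule 3 (intervocalic voicing): /s/ is a voiceless obstruent between vowels /o/ and /i/, so it voices to [z]. /gobafnijosidzoop/ → gobafnijozidzoop.

gobafnijozidzoop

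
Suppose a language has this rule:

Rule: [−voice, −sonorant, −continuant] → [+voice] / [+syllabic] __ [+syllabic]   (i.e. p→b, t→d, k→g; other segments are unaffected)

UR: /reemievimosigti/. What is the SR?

No segment of /reemievimosigti/ meets the structural description of the rule, so the form surfaces unchanged.

reemievimosigti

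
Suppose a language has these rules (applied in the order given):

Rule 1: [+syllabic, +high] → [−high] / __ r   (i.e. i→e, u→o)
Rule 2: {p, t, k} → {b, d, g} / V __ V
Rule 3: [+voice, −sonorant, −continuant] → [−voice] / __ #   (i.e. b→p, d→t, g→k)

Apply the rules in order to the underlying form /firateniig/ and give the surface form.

feradeniik

Rule 1 (pre-rhotic lowering): /i/ is a high vowel immediately before /r/, so it lowers to [e]. /firateniig/ → ferateniig.
Rule 2 (intervocalic voicing): /t/ is a voiceless stop between vowels /a/ and /e/, so it voices to [d]. /ferateniig/ → feradeniig.
Rule 3 (final devoicing): /g/ is a voiced stop in word-final position, so it devoices to [k]. /feradeniig/ → feradeniik.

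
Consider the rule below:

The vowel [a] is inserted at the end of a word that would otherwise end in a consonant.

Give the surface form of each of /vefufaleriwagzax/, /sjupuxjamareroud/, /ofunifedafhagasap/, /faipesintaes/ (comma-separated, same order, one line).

vefufaleriwagzaxa, sjupuxjamarerouda, ofunifedafhagasapa, faipesintaesa

/vefufaleriwagzax/: the form ends in the consonant /x/, so [a] is inserted word-finally. → [vefufaleriwagzaxa].
/sjupuxjamareroud/: the form ends in the consonant /d/, so [a] is inserted word-finally. → [sjupuxjamarerouda].
/ofunifedafhagasap/: the form ends in the consonant /p/, so [a] is inserted word-finally. → [ofunifedafhagasapa].
/faipesintaes/: the form ends in the consonant /s/, so [a] is inserted word-finally. → [faipesintaesa].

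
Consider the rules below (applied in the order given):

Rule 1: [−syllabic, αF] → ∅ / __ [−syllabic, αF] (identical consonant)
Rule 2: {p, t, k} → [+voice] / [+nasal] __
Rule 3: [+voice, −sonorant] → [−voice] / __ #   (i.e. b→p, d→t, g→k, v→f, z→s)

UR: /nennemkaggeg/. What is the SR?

Rule 1 (degemination): /nn/ is a geminate; the first /n/ deletes. /gg/ is a geminate; the first /g/ deletes. /nennemkaggeg/ → nenemkageg.
Rule 2 (post-nasal voicing): /k/ is a voiceless stop immediately after the nasal /m/, so it voices to [g]. /nenemkageg/ → nenemgageg.
Rule 3 (final devoicing): /g/ is a voiced obstruent in word-final position, so it devoices to [k]. /nenemgageg/ → nenemgagek.

nenemgagek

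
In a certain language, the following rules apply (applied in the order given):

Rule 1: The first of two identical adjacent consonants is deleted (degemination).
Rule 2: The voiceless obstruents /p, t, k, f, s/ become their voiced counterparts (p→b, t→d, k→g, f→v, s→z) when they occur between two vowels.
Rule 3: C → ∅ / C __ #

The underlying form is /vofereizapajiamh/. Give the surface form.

vovereizabajiam

Rule 1 (degemination): no segment meets the environment; /vofereizapajiamh/ is unchanged.
Rule 2 (intervocalic voicing): /f/ is a voiceless obstruent between vowels /o/ and /e/, so it voices to [v]. /p/ is a voiceless obstruent between vowels /a/ and /a/, so it voices to [b]. /vofereizapajiamh/ → vovereizabajiamh.
Rule 3 (final cluster simplification): /h/ is the second consonant of a word-final cluster /mh/, so it deletes. /vovereizabajiamh/ → vovereizabajiam.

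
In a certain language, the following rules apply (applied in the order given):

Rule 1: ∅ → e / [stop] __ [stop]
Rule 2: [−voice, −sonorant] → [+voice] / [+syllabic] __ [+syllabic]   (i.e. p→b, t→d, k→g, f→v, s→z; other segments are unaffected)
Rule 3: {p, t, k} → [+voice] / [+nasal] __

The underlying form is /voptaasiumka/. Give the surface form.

Rule 1 (stop-cluster e-epenthesis): /p/ and /t/ form a stop–stop cluster, so [e] is inserted between them. /voptaasiumka/ → vopetaasiumka.
Rule 2 (intervocalic voicing): /p/ is a voiceless obstruent between vowels /o/ and /e/, so it voices to [b]. /t/ is a voiceless obstruent between vowels /e/ and /a/, so it voices to [d]. /s/ is a voiceless obstruent between vowels /a/ and /i/, so it voices to [z]. /vopetaasiumka/ → vobedaaziumka.
Rule 3 (post-nasal voicing): /k/ is a voiceless stop immediately after the nasal /m/, so it voices to [g]. /vobedaaziumka/ → vobedaaziumga.

vobedaaziumga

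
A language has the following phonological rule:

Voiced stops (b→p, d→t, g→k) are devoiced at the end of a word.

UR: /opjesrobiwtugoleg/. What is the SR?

opjesrobiwtugolek

/g/ is a voiced stop in word-final position, so it devoices to [k].
The other instances of /b/, /g/ do not occur in the required environment and remain unchanged.
Surface form: [opjesrobiwtugolek].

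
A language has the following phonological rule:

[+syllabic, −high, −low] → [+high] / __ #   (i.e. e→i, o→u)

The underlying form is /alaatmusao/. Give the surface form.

alaatmusau

/o/ is a mid vowel in word-final position, so it raises to [u].
Surface form: [alaatmusau].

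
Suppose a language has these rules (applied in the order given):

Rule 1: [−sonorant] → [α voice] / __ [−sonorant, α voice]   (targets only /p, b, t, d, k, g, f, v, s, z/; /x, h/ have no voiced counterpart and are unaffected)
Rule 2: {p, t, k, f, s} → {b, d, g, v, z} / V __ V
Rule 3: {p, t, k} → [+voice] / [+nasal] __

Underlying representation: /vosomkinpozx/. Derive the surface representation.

Rule 1 (regressive voicing assimilation): /z/ precedes the voiceless obstruent /x/, so it devoices to [s] by assimilation. /vosomkinpozx/ → vosomkinposx.
Rule 2 (intervocalic voicing): /s/ is a voiceless obstruent between vowels /o/ and /o/, so it voices to [z]. /vosomkinposx/ → vozomkinposx.
Rule 3 (post-nasal voicing): /k/ is a voiceless stop immediately after the nasal /m/, so it voices to [g]. /p/ is a voiceless stop immediately after the nasal /n/, so it voices to [b]. /vozomkinposx/ → vozomginbosx.

vozomginbosx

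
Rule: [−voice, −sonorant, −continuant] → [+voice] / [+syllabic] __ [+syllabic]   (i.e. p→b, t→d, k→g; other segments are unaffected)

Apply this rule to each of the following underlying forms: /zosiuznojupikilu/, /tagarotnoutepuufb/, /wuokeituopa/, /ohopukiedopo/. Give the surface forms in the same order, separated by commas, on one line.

/zosiuznojupikilu/: /p/ is a voiceless stop between vowels /u/ and /i/, so it voices to [b]. /k/ is a voiceless stop between vowels /i/ and /i/, so it voices to [g]. → [zosiuznojubigilu].
/tagarotnoutepuufb/: /t/ is a voiceless stop between vowels /u/ and /e/, so it voices to [d]. /p/ is a voiceless stop between vowels /e/ and /u/, so it voices to [b]. → [tagarotnoudebuufb].
/wuokeituopa/: /k/ is a voiceless stop between vowels /o/ and /e/, so it voices to [g]. /t/ is a voiceless stop between vowels /i/ and /u/, so it voices to [d]. /p/ is a voiceless stop between vowels /o/ and /a/, so it voices to [b]. → [wuogeiduoba].
/ohopukiedopo/: /p/ is a voiceless stop between vowels /o/ and /u/, so it voices to [b]. /k/ is a voiceless stop between vowels /u/ and /i/, so it voices to [g]. /p/ is a voiceless stop between vowels /o/ and /o/, so it voices to [b]. → [ohobugiedobo].

zosiuznojubigilu, tagarotnoudebuufb, wuogeiduoba, ohobugiedobo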